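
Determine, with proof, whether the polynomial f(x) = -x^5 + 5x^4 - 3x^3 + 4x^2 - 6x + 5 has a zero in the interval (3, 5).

Yes, f has a root in the interval.

f(3) = 104 and f(5) = -300, which have opposite signs.
f is continuous everywhere (it is a polynomial), in particular on [3, 5].
By the Intermediate Value Theorem, f takes the value 0 somewhere in the open interval.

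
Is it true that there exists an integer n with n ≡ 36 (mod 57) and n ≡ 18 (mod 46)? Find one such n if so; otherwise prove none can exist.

n = 2088

Since 57 and 46 share no common factor, CRT says the pair of congruences has a solution (unique mod 2622).
Any solution of the first congruence is n = 36 + 57t; substituting into the second, 57t ≡ 18 − 36 ≡ 28 (mod 46).
57 ≡ 11 (mod 46), so this reads 11t ≡ 28 (mod 46). Invert 11 mod 46 by the Euclidean algorithm: 46 = 4·11 + 2, 11 = 5·2 + 1, 2 = 2·1 + 0; back-substituting, 1 = 11 − 5·2 = 11 − 5·(46 − 4·11) = −5·46 + 21·11. Hence 11·21 ≡ 1, so 11⁻¹ ≡ 21 (mod 46).
Multiplying by 21: t ≡ 21·28 = 588 ≡ 36 (mod 46).
With t = 36: n = 36 + 57·36 = 2088.
Check: 2088 mod 57 = 36, 2088 mod 46 = 18. ✓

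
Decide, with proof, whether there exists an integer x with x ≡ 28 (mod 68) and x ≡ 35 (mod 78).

Reduce both congruences modulo 2, which divides 68 and 78: they say x ≡ 28 (mod 2) and x ≡ 35 (mod 2).
These are incompatible: 28 − 35 = -7 is not divisible by 2.
So no integer satisfies both congruences.

There is no such integer.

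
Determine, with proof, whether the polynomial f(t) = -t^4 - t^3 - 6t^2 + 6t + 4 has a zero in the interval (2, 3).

f(2) = -32 and f(3) = -140, both negative, so a sign-change argument is unavailable; we show f keeps this sign on the whole interval.
Shift to the endpoint 2: with t = 2 + u (0 < u < 1), one computes f(2 + u) = -u^4 - 9u^3 - 36u^2 - 62u - 32.
The nonzero coefficients here are all negative, so for u > 0 every term is negative (or zero), and the constant term -32 is strictly negative.
So f is strictly negative on (2, 3); no root exists in the interval.

No.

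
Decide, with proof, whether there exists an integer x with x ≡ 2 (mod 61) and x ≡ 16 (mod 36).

x = 124

gcd(61, 36) = 1, so the Chinese Remainder Theorem guarantees exactly one residue class mod 2196 satisfying both.
Write x = 2 + 61t and require 2 + 61t ≡ 16 (mod 36), i.e. 61t ≡ 14 (mod 36).
61 ≡ 25 (mod 36), so this reads 25t ≡ 14 (mod 36). Since 25·13 = 325 = 9·36 + 1, the inverse of 25 mod 36 is 13.
Therefore t ≡ 13·14 = 182 ≡ 2 (mod 36).
With t = 2: x = 2 + 61·2 = 124.
Check: 124 mod 61 = 2, 124 mod 36 = 16. ✓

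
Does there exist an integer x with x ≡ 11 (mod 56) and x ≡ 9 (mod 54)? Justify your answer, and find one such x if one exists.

Here gcd(56, 54) = 2, and both 11 and 9 leave remainder 1 mod 2, so the system is consistent.
Write x = 11 + 56t. Then 56t ≡ 9 − 11 ≡ 52 (mod 54); dividing through by 2 gives 28t ≡ 26 (mod 27).
28 ≡ 1 (mod 27), so this reads 1t ≡ 26 (mod 27). So t ≡ 26 (mod 27).
Then x = 11 + 56·26 = 1467.
Verify: 1467 = 26·56 + 11 and 1467 = 27·54 + 9. ✓

x = 1467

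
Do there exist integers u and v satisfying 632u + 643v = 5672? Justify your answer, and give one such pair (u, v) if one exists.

632 and 643 are coprime, so 632u + 643v ranges over all of ℤ.
Euclidean algorithm: 643 = 1·632 + 11, 632 = 57·11 + 5, 11 = 2·5 + 1, 5 = 5·1 + 0.
Working back up the chain: 1 = 11 − 2·5 = 11 − 2·(632 − 57·11) = −2·632 + 115·11 = −2·632 + 115·(643 − 1·632) = 115·643 − 117·632. So 632·(-117) + 643·115 = 1.
Multiplying through by 5672: u = (-117)·5672 = -663624, v = 115·5672 = 652280 is a solution.
The general solution is u = -663624 + 643k, v = 652280 − 632k; taking k = 1033 gives the smaller pair u = 595, v = -576.
Check: 632·595 + 643·(-576) = 376040 − 370368 = 5672. ✓

u = 595, v = -576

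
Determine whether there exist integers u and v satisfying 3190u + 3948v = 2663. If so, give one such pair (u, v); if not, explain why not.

No such integers exist.

Any value of 3190u + 3948v is a multiple of gcd(3190, 3948) = 2.
But 2663 = 2·1331 + 1, so 2 ∤ 2663.
So the equation is unsolvable over ℤ.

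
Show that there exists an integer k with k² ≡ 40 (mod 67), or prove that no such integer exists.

k = 24

Take k = 24. Then 24² = 576 = 8·67 + 40, so 24² ≡ 40 (mod 67).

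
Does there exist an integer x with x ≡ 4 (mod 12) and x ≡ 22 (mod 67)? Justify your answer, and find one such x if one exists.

x = 424

The moduli 12 and 67 are coprime, so by the Chinese Remainder Theorem a unique solution modulo 804 exists.
Any solution of the first congruence is x = 4 + 12t; substituting into the second, 12t ≡ 22 − 4 ≡ 18 (mod 67).
Since 12·28 = 336 = 5·67 + 1, the inverse of 12 mod 67 is 28.
Multiplying by 28: t ≡ 28·18 = 504 ≡ 35 (mod 67).
With t = 35: x = 4 + 12·35 = 424.
Verify: 424 = 35·12 + 4 and 424 = 6·67 + 22. ✓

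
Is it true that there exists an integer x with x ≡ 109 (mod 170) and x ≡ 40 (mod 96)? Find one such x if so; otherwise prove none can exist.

Reduce both congruences modulo 2, which divides 170 and 96: they say x ≡ 109 (mod 2) and x ≡ 40 (mod 2).
However 109 ≡ 1 and 40 ≡ 0 (mod 2), and 1 ≠ 0.
Therefore no such x exists.

No such integer exists.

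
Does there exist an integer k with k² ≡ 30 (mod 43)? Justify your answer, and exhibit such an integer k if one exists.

Apply Euler's criterion with the prime 43: 30 is a quadratic residue iff 30^21 ≡ 1 (mod 43), and a non-residue iff it is ≡ −1.
Squaring successively (mod 43): 30^2 = 900 ≡ 40; 30^4 ≡ 40² = 1600 ≡ 9; 30^8 ≡ 9² = 81 ≡ 38; 30^16 ≡ 38² = 1444 ≡ 25.
Since 21 = 16 + 4 + 1, 30^21 ≡ 25 · 9 · 30; multiplying out mod 43: 25·9 = 225 ≡ 10, then 10·30 = 300 ≡ 42. Thus 30^21 ≡ 42 ≡ −1 (mod 43).
The value −1 means 30 is a non-residue modulo 43, so k² ≡ 30 (mod 43) is impossible.

No such integer exists.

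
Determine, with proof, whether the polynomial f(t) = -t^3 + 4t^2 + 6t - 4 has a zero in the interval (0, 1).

f(0) = -4 and f(1) = 5, which have opposite signs.
f is continuous everywhere (it is a polynomial), in particular on [0, 1].
By the Intermediate Value Theorem, f takes the value 0 somewhere in the open interval.

Such a root exists.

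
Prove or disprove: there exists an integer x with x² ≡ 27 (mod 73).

x = 10

x = 10 works: 10² = 100, and 100 − 27 = 73 = 1·73.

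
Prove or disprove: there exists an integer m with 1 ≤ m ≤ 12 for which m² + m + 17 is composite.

The values for m = 1, 2, …, 12 are 19, 23, 29, 37, 47, 59, 73, 89, 107, 127, 149, 173, and each of these is prime.
So no value in the range makes the expression composite.

No, no such integer m in that range exists.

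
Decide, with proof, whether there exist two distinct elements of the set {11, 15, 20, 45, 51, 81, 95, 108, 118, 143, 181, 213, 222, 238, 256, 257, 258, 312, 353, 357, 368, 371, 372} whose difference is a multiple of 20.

The pair (11, 51) works.

Both 11 and 51 leave remainder 11 on division by 20; their difference 40 = 2·20 is a multiple of 20.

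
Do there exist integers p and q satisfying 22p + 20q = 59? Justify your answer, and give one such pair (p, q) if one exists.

Any value of 22p + 20q is a multiple of gcd(22, 20) = 2.
However 59 leaves remainder 1 on division by 2.
So the equation is unsolvable over ℤ.

No such integers exist.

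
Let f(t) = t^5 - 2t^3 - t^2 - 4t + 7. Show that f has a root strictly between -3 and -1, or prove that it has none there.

f(-3) = -179 and f(-1) = 11, which have opposite signs.
Since f is a polynomial it is continuous on [-3, -1].
By the Intermediate Value Theorem f must vanish at some point of (-3, -1).

Such a root exists.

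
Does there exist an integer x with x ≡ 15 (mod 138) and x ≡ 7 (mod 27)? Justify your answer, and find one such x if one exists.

No such integer exists.

Reduce both congruences modulo 3, which divides 138 and 27: they say x ≡ 15 (mod 3) and x ≡ 7 (mod 3).
But 15 mod 3 = 0 while 7 mod 3 = 1, a contradiction.
So no integer satisfies both congruences.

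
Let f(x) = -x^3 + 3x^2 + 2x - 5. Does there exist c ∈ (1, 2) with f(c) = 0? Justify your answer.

f(1) = -1 and f(2) = 3, which have opposite signs.
Since f is a polynomial it is continuous on [1, 2].
By the Intermediate Value Theorem, f takes the value 0 somewhere in the open interval.

Yes, f has a root in the interval.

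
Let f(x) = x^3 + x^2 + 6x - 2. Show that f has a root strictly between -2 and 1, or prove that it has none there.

Such a root exists.

f(-2) = -18 and f(1) = 6, which have opposite signs.
As a polynomial, f is continuous on every closed interval.
By the Intermediate Value Theorem, f takes the value 0 somewhere in the open interval.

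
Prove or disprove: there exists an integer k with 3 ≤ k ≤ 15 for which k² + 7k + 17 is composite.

k = 11

At k = 11: 11² + 7·11 + 17 = 215 = 5·43, which is composite.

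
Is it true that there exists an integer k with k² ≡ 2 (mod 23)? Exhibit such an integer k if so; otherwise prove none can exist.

k = 5

k = 5 works: 5² = 25, and 25 − 2 = 23 = 1·23.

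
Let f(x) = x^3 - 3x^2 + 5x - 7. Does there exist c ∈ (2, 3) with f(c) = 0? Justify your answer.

Yes, such a c exists.

f(2) = -1 and f(3) = 8, which have opposite signs.
f is continuous everywhere (it is a polynomial), in particular on [2, 3].
So by the Intermediate Value Theorem there is a c strictly between 2 and 3 with f(c) = 0.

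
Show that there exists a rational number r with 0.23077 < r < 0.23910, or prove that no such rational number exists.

Scale by 17: the interval becomes (3.92309, 4.06470), which contains the integer 4.
Dividing back, 0.23077 < 4/17 < 0.23910, and 4/17 is rational.

r = 4/17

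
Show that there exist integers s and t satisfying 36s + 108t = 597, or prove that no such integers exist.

Any value of 36s + 108t is a multiple of gcd(36, 108) = 36.
But 597 is not a multiple of 36 (it leaves remainder 21).
Hence no integers s, t satisfy the equation.

There are no such integers.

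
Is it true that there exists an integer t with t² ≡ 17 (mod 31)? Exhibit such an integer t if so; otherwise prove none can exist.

No, no such integer exists.

Apply Euler's criterion with the prime 31: 17 is a quadratic residue iff 17^15 ≡ 1 (mod 31), and a non-residue iff it is ≡ −1.
Squaring successively (mod 31): 17^2 = 289 ≡ 10; 17^4 ≡ 10² = 100 ≡ 7; 17^8 ≡ 7² = 49 ≡ 18.
Since 15 = 8 + 4 + 2 + 1, 17^15 ≡ 18 · 7 · 10 · 17; multiplying out mod 31: 18·7 = 126 ≡ 2, then 2·10 = 20 ≡ 20, then 20·17 = 340 ≡ 30. Thus 17^15 ≡ 30 ≡ −1 (mod 31).
By Euler's criterion 17 is a quadratic non-residue mod 31: no t satisfies t² ≡ 17 (mod 31).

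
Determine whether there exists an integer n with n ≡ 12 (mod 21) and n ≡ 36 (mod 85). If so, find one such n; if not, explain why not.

n = 1566

Since 21 and 85 share no common factor, CRT says the pair of congruences has a solution (unique mod 1785).
Write n = 12 + 21t and require 12 + 21t ≡ 36 (mod 85), i.e. 21t ≡ 24 (mod 85).
To invert 21 modulo 85: 85 = 4·21 + 1, 21 = 21·1 + 0, and unwinding, 1 = 85 − 4·21. Thus 21⁻¹ ≡ -4 ≡ 81 (mod 85).
Therefore t ≡ 81·24 = 1944 ≡ 74 (mod 85).
With t = 74: n = 12 + 21·74 = 1566.
Verify: 1566 = 74·21 + 12 and 1566 = 18·85 + 36. ✓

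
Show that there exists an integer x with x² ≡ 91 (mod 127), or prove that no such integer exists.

No, no such integer exists.

127 is prime, so by Euler's criterion 91 is a square mod 127 iff 91^((127−1)/2) = 91^63 ≡ 1 (mod 127).
Repeated squaring mod 127: 91^2 = 8281 ≡ 26; 91^4 ≡ 26² = 676 ≡ 41; 91^8 ≡ 41² = 1681 ≡ 30; 91^16 ≡ 30² = 900 ≡ 11; 91^32 ≡ 11² = 121 ≡ 121.
Since 63 = 32 + 16 + 8 + 4 + 2 + 1, 91^63 ≡ 121 · 11 · 30 · 41 · 26 · 91; multiplying out mod 127: 121·11 = 1331 ≡ 61, then 61·30 = 1830 ≡ 52, then 52·41 = 2132 ≡ 100, then 100·26 = 2600 ≡ 60, then 60·91 = 5460 ≡ 126. Thus 91^63 ≡ 126 ≡ −1 (mod 127).
By Euler's criterion 91 is a quadratic non-residue mod 127: no x satisfies x² ≡ 91 (mod 127).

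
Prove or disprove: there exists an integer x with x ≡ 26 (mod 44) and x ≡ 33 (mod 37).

Since 44 and 37 share no common factor, CRT says the pair of congruences has a solution (unique mod 1628).
Any solution of the first congruence is x = 26 + 44t; substituting into the second, 44t ≡ 33 − 26 ≡ 7 (mod 37).
44 ≡ 7 (mod 37), so this reads 7t ≡ 7 (mod 37). Invert 7 mod 37 by the Euclidean algorithm: 37 = 5·7 + 2, 7 = 3·2 + 1, 2 = 2·1 + 0; back-substituting, 1 = 7 − 3·2 = 7 − 3·(37 − 5·7) = −3·37 + 16·7. Hence 7·16 ≡ 1, so 7⁻¹ ≡ 16 (mod 37).
Multiplying by 16: t ≡ 16·7 = 112 ≡ 1 (mod 37).
With t = 1: x = 26 + 44·1 = 70.
Indeed 70 ≡ 26 (mod 44) and 70 ≡ 33 (mod 37).

x = 70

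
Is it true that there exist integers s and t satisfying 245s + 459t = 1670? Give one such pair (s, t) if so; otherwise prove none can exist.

245 and 459 are coprime, so 245s + 459t ranges over all of ℤ.
Dividing repeatedly: 459 = 1·245 + 214, 245 = 1·214 + 31, 214 = 6·31 + 28, 31 = 1·28 + 3, 28 = 9·3 + 1, 3 = 3·1 + 0.
Working back up the chain: 1 = 28 − 9·3 = 28 − 9·(31 − 1·28) = −9·31 + 10·28 = −9·31 + 10·(214 − 6·31) = 10·214 − 69·31 = 10·214 − 69·(245 − 1·214) = −69·245 + 79·214 = −69·245 + 79·(459 − 1·245) = 79·459 − 148·245. So 245·(-148) + 459·79 = 1.
Times 1670: 245·(-247160) + 459·131930 = 1670, so (-247160, 131930) solves it.
The general solution is s = -247160 + 459k, t = 131930 − 245k; taking k = 539 gives the smaller pair s = 241, t = -125.
Indeed 245·241 + 459·(-125) = 59045 − 57375 = 1670.

s = 241, t = -125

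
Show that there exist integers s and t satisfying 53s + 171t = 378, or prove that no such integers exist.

53 and 171 are coprime, so 53s + 171t ranges over all of ℤ.
Run the Euclidean algorithm on 171 and 53: 171 = 3·53 + 12, 53 = 4·12 + 5, 12 = 2·5 + 2, 5 = 2·2 + 1, 2 = 2·1 + 0.
Back-substituting, 1 = 5 − 2·2 = 5 − 2·(12 − 2·5) = −2·12 + 5·5 = −2·12 + 5·(53 − 4·12) = 5·53 − 22·12 = 5·53 − 22·(171 − 3·53) = −22·171 + 71·53; that is, 53·71 + 171·(-22) = 1.
Scaling by 378 gives the particular solution (s, t) = (26838, -8316).
Shifting by a multiple of (171, −53) keeps it a solution: s = 26838 − 156·171 = 162, t = -8316 + 156·53 = -48.
Indeed 53·162 + 171·(-48) = 8586 − 8208 = 378.

s = 162, t = -48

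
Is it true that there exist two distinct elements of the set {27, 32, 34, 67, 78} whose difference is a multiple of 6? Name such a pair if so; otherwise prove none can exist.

Residues mod 6: 27↦3, 32↦2, 34↦4, 67↦1, 78↦0.
All 5 residues are distinct, so no two elements differ by a multiple of 6.

No, no such pair exists.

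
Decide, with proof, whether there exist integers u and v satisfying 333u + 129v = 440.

Any value of 333u + 129v is a multiple of gcd(333, 129) = 3.
But 440 = 3·146 + 2, so 3 ∤ 440.
Therefore 333u + 129v = 440 has no solution in integers.

No such integers exist.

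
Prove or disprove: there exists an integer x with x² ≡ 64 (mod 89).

Take x = 81. Then 81² = 6561 = 73·89 + 64, so 81² ≡ 64 (mod 89).

x = 81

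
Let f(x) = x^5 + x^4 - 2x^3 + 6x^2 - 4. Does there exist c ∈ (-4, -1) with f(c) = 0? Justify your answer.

Such a root exists.

f(-4) = -548 and f(-1) = 4, which have opposite signs.
f is continuous everywhere (it is a polynomial), in particular on [-4, -1].
By the Intermediate Value Theorem f must vanish at some point of (-4, -1).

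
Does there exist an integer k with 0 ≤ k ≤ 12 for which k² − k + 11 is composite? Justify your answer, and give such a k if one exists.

k = 12

At k = 12: 12² − 12 + 11 = 143 = 11·13, which is composite.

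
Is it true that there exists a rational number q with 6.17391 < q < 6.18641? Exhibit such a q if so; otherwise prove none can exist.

q = 68/11

Scale by 11: the interval becomes (67.91301, 68.05051), which contains the integer 68.
So q = 68/11 works: it is a ratio of integers, and dividing 11·6.17391 < 68 < 11·6.18641 through by 11 gives 6.17391 < 68/11 < 6.18641.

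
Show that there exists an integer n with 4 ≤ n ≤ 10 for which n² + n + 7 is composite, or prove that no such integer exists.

At n = 10: 10² + 10 + 7 = 117 = 3·39, which is composite.

n = 10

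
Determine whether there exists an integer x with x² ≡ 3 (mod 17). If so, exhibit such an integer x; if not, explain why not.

Since (17 − x)² ≡ x² (mod 17), it suffices to square x = 0, 1, …, 8: the residues are 0, 1, 4, 9, 16, 8, 2, 15, 13.
So the quadratic residues mod 17 are {0, 1, 2, 4, 8, 9, 13, 15, 16}, and 3 is not among them.
Hence no integer x has x² ≡ 3 (mod 17).

There is no such integer.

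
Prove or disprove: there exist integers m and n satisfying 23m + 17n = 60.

23 and 17 are coprime, so 23m + 17n ranges over all of ℤ.
Dividing repeatedly: 23 = 1·17 + 6, 17 = 2·6 + 5, 6 = 1·5 + 1, 5 = 5·1 + 0.
Working back up the chain: 1 = 6 − 1·5 = 6 − (17 − 2·6) = −17 + 3·6 = −17 + 3·(23 − 1·17) = 3·23 − 4·17. So 23·3 + 17·(-4) = 1.
Scaling by 60 gives the particular solution (m, n) = (180, -240).
The general solution is m = 180 + 17k, n = -240 − 23k; taking k = -10 gives the smaller pair m = 10, n = -10.
Check: 23·10 + 17·(-10) = 230 − 170 = 60. ✓

m = 10, n = -10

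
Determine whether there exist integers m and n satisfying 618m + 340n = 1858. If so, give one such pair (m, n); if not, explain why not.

m = 151, n = -269

Every value of 618m + 340n is a multiple of gcd(618, 340) = 2; since 2 ∣ 1858, solutions exist.
Dividing through by 2 reduces the equation to 309m + 170n = 929.
Dividing repeatedly: 309 = 1·170 + 139, 170 = 1·139 + 31, 139 = 4·31 + 15, 31 = 2·15 + 1, 15 = 15·1 + 0.
Working back up the chain: 1 = 31 − 2·15 = 31 − 2·(139 − 4·31) = −2·139 + 9·31 = −2·139 + 9·(170 − 1·139) = 9·170 − 11·139 = 9·170 − 11·(309 − 1·170) = −11·309 + 20·170. So 309·(-11) + 170·20 = 1.
Scaling by 929 gives the particular solution (m, n) = (-10219, 18580).
The general solution is m = -10219 + 170k, n = 18580 − 309k; taking k = 61 gives the smaller pair m = 151, n = -269.
Indeed 618·151 + 340·(-269) = 93318 − 91460 = 1858.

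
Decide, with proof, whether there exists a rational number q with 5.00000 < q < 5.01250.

Scale by 81: the interval becomes (405.00000, 406.01250), which contains the integer 406.
So q = 406/81 works: it is a ratio of integers, and dividing 81·5.00000 < 406 < 81·5.01250 through by 81 gives 5.00000 < 406/81 < 5.01250.

q = 406/81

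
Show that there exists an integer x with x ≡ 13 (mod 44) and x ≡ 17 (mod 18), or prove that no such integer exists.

x = 233

Here gcd(44, 18) = 2, and both 13 and 17 leave remainder 1 mod 2, so the system is consistent.
The integers ≡ 13 (mod 44) are 13, 57, 101, 145, 189, 233, …; their remainders mod 18 are 13, 3, 11, 1, 9, 17, so x = 233 is the first that is ≡ 17 (mod 18).
Verify: 233 = 5·44 + 13 and 233 = 12·18 + 17. ✓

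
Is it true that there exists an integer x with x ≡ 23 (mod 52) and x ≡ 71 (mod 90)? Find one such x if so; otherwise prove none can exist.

x = 2051

The moduli are not coprime: gcd(52, 90) = 2. Compatibility requires 2 ∣ (71 − 23) = 48, which holds, so solutions exist.
Put x = 23 + 52t, so we need 52t ≡ 48 (mod 90), equivalently (divide by 2) 26t ≡ 24 (mod 45).
Note 26·26 = 676 ≡ 1 (mod 45) (as 676 − 1 = 15·45), so 26⁻¹ ≡ 26.
Therefore t ≡ 26·24 = 624 ≡ 39 (mod 45).
Then x = 23 + 52·39 = 2051.
Verify: 2051 = 39·52 + 23 and 2051 = 22·90 + 71. ✓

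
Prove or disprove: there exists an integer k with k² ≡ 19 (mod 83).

No such integer exists.

Apply Euler's criterion with the prime 83: 19 is a quadratic residue iff 19^41 ≡ 1 (mod 83), and a non-residue iff it is ≡ −1.
Repeated squaring mod 83: 19^2 = 361 ≡ 29; 19^4 ≡ 29² = 841 ≡ 11; 19^8 ≡ 11² = 121 ≡ 38; 19^16 ≡ 38² = 1444 ≡ 33; 19^32 ≡ 33² = 1089 ≡ 10.
Since 41 = 32 + 8 + 1, 19^41 ≡ 10 · 38 · 19; multiplying out mod 83: 10·38 = 380 ≡ 48, then 48·19 = 912 ≡ 82. Thus 19^41 ≡ 82 ≡ −1 (mod 83).
The value −1 means 19 is a non-residue modulo 83, so k² ≡ 19 (mod 83) is impossible.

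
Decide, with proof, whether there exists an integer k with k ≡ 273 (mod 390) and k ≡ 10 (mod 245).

Both moduli are multiples of 5 = gcd(390, 245), so any solution would satisfy k ≡ 273 and k ≡ 10 modulo 5 simultaneously.
But 273 mod 5 = 3 while 10 mod 5 = 0, a contradiction.
Hence the system has no solution.

No such integer exists.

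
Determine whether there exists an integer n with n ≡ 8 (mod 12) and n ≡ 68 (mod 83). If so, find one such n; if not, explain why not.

Since 12 and 83 share no common factor, CRT says the pair of congruences has a solution (unique mod 996).
Write n = 8 + 12t and require 8 + 12t ≡ 68 (mod 83), i.e. 12t ≡ 60 (mod 83).
Note 12·7 = 84 ≡ 1 (mod 83) (as 84 − 1 = 1·83), so 12⁻¹ ≡ 7.
Therefore t ≡ 7·60 = 420 ≡ 5 (mod 83).
With t = 5: n = 8 + 12·5 = 68.
Indeed 68 ≡ 8 (mod 12) and 68 ≡ 68 (mod 83).

n = 68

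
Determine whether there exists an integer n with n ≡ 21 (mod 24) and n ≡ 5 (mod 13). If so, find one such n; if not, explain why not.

gcd(24, 13) = 1, so the Chinese Remainder Theorem guarantees exactly one residue class mod 312 satisfying both.
Write n = 21 + 24t and require 21 + 24t ≡ 5 (mod 13), i.e. 24t ≡ 10 (mod 13).
24 ≡ 11 (mod 13), so this reads 11t ≡ 10 (mod 13). Invert 11 mod 13 by the Euclidean algorithm: 13 = 1·11 + 2, 11 = 5·2 + 1, 2 = 2·1 + 0; back-substituting, 1 = 11 − 5·2 = 11 − 5·(13 − 1·11) = −5·13 + 6·11. Hence 11·6 ≡ 1, so 11⁻¹ ≡ 6 (mod 13).
Multiplying by 6: t ≡ 6·10 = 60 ≡ 8 (mod 13).
With t = 8: n = 21 + 24·8 = 213.
Verify: 213 = 8·24 + 21 and 213 = 16·13 + 5. ✓

n = 213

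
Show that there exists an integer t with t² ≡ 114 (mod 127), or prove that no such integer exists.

No such integer exists.

127 is prime, so by Euler's criterion 114 is a square mod 127 iff 114^((127−1)/2) = 114^63 ≡ 1 (mod 127).
Repeated squaring mod 127: 114^2 = 12996 ≡ 42; 114^4 ≡ 42² = 1764 ≡ 113; 114^8 ≡ 113² = 12769 ≡ 69; 114^16 ≡ 69² = 4761 ≡ 62; 114^32 ≡ 62² = 3844 ≡ 34.
Since 63 = 32 + 16 + 8 + 4 + 2 + 1, 114^63 ≡ 34 · 62 · 69 · 113 · 42 · 114; multiplying out mod 127: 34·62 = 2108 ≡ 76, then 76·69 = 5244 ≡ 37, then 37·113 = 4181 ≡ 117, then 117·42 = 4914 ≡ 88, then 88·114 = 10032 ≡ 126. Thus 114^63 ≡ 126 ≡ −1 (mod 127).
By Euler's criterion 114 is a quadratic non-residue mod 127: no t satisfies t² ≡ 114 (mod 127).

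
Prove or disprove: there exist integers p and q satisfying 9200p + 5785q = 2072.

No such integers exist.

Both 9200 and 5785 are divisible by gcd(9200, 5785) = 5, hence so is any combination 9200p + 5785q.
But 2072 = 5·414 + 2, so 5 ∤ 2072.
Therefore 9200p + 5785q = 2072 has no solution in integers.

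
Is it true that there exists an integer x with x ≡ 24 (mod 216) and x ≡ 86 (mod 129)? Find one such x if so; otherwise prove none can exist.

Reduce both congruences modulo 3, which divides 216 and 129: they say x ≡ 24 (mod 3) and x ≡ 86 (mod 3).
However 24 ≡ 0 and 86 ≡ 2 (mod 3), and 0 ≠ 2.
Therefore no such x exists.

No, no such integer exists.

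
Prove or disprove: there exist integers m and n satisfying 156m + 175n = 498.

Since gcd(156, 175) = 1, every integer is an integer combination of 156 and 175.
Run the Euclidean algorithm on 175 and 156: 175 = 1·156 + 19, 156 = 8·19 + 4, 19 = 4·4 + 3, 4 = 1·3 + 1, 3 = 3·1 + 0.
Working back up the chain: 1 = 4 − 1·3 = 4 − (19 − 4·4) = −19 + 5·4 = −19 + 5·(156 − 8·19) = 5·156 − 41·19 = 5·156 − 41·(175 − 1·156) = −41·175 + 46·156. So 156·46 + 175·(-41) = 1.
Times 498: 156·22908 + 175·(-20418) = 498, so (22908, -20418) solves it.
Subtracting 130·175 from m and adding 130·156 to n gives the tidier solution (158, -138).
Indeed 156·158 + 175·(-138) = 24648 − 24150 = 498.

m = 158, n = -138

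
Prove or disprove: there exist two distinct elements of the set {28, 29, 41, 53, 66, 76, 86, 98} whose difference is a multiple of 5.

Both 28 and 53 leave remainder 3 on division by 5; their difference 25 = 5·5 is a multiple of 5.

28 and 53 are such a pair.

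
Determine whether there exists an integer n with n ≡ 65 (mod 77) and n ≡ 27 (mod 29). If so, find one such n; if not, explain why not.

n = 2144

The moduli 77 and 29 are coprime, so by the Chinese Remainder Theorem a unique solution modulo 2233 exists.
Any solution of the first congruence is n = 65 + 77t; substituting into the second, 77t ≡ 27 − 65 ≡ 20 (mod 29).
77 ≡ 19 (mod 29), so this reads 19t ≡ 20 (mod 29). Note 19·26 = 494 ≡ 1 (mod 29) (as 494 − 1 = 17·29), so 19⁻¹ ≡ 26.
Therefore t ≡ 26·20 = 520 ≡ 27 (mod 29).
Taking t = 27 gives n = 65 + 77·27 = 2144.
Verify: 2144 = 27·77 + 65 and 2144 = 73·29 + 27. ✓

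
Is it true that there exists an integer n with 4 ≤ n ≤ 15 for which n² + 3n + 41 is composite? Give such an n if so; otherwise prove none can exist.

At n = 7: 7² + 3·7 + 41 = 111 = 3·37, which is composite.

n = 7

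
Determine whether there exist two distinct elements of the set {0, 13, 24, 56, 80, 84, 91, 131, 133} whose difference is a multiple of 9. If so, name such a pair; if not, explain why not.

There is no such pair.

Reduce each element modulo 9: 0↦0, 13↦4, 24↦6, 56↦2, 80↦8, 84↦3, 91↦1, 131↦5, 133↦7.
No residue repeats among the 9 elements, so no pair has difference ≡ 0 (mod 9).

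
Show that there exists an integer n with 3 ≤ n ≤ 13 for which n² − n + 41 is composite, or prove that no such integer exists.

No such integer n in that range exists.

The values for n = 3, 4, …, 13 are 47, 53, 61, 71, 83, 97, 113, 131, 151, 173, 197, and each of these is prime.
So no value in the range makes the expression composite.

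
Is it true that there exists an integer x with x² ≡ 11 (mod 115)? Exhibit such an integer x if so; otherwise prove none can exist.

There is no such integer.

The prime 23 divides 115, so x² ≡ 11 (mod 115) would force x² ≡ 11 (mod 23).
Apply Euler's criterion with the prime 23: 11 is a quadratic residue iff 11^11 ≡ 1 (mod 23), and a non-residue iff it is ≡ −1.
Repeated squaring mod 23: 11^2 = 121 ≡ 6; 11^4 ≡ 6² = 36 ≡ 13; 11^8 ≡ 13² = 169 ≡ 8.
Since 11 = 8 + 2 + 1, 11^11 ≡ 8 · 6 · 11; multiplying out mod 23: 8·6 = 48 ≡ 2, then 2·11 = 22 ≡ 22. Thus 11^11 ≡ 22 ≡ −1 (mod 23).
The value −1 means 11 is a non-residue modulo 23, so x² ≡ 11 (mod 23) is impossible.
So 11 is not a square mod 23, and hence 11 is not a square mod 115.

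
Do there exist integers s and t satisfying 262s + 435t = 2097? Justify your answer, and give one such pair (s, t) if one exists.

s = 96, t = -53

262 and 435 are coprime, so 262s + 435t ranges over all of ℤ.
Euclidean algorithm: 435 = 1·262 + 173, 262 = 1·173 + 89, 173 = 1·89 + 84, 89 = 1·84 + 5, 84 = 16·5 + 4, 5 = 1·4 + 1, 4 = 4·1 + 0.
Working back up the chain: 1 = 5 − 1·4 = 5 − (84 − 16·5) = −84 + 17·5 = −84 + 17·(89 − 1·84) = 17·89 − 18·84 = 17·89 − 18·(173 − 1·89) = −18·173 + 35·89 = −18·173 + 35·(262 − 1·173) = 35·262 − 53·173 = 35·262 − 53·(435 − 1·262) = −53·435 + 88·262. So 262·88 + 435·(-53) = 1.
Multiplying through by 2097: s = 88·2097 = 184536, t = (-53)·2097 = -111141 is a solution.
Shifting by a multiple of (435, −262) keeps it a solution: s = 184536 − 424·435 = 96, t = -111141 + 424·262 = -53.
Indeed 262·96 + 435·(-53) = 25152 − 23055 = 2097.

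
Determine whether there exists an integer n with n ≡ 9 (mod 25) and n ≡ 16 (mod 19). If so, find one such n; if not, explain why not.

n = 434

Since 25 and 19 share no common factor, CRT says the pair of congruences has a solution (unique mod 475).
Write n = 9 + 25t and require 9 + 25t ≡ 16 (mod 19), i.e. 25t ≡ 7 (mod 19).
25 ≡ 6 (mod 19), so this reads 6t ≡ 7 (mod 19). Invert 6 mod 19 by the Euclidean algorithm: 19 = 3·6 + 1, 6 = 6·1 + 0; back-substituting, 1 = 19 − 3·6. Hence 6·(-3) ≡ 1, so 6⁻¹ ≡ -3 ≡ 16 (mod 19).
Multiplying by 16: t ≡ 16·7 = 112 ≡ 17 (mod 19).
With t = 17: n = 9 + 25·17 = 434.
Verify: 434 = 17·25 + 9 and 434 = 22·19 + 16. ✓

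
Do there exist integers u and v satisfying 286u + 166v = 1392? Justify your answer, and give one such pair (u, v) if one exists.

u = 78, v = -126

Every value of 286u + 166v is a multiple of gcd(286, 166) = 2; since 2 ∣ 1392, solutions exist.
Dividing through by 2 reduces the equation to 143u + 83v = 696.
Dividing repeatedly: 143 = 1·83 + 60, 83 = 1·60 + 23, 60 = 2·23 + 14, 23 = 1·14 + 9, 14 = 1·9 + 5, 9 = 1·5 + 4, 5 = 1·4 + 1, 4 = 4·1 + 0.
Working back up the chain: 1 = 5 − 1·4 = 5 − (9 − 1·5) = −9 + 2·5 = −9 + 2·(14 − 1·9) = 2·14 − 3·9 = 2·14 − 3·(23 − 1·14) = −3·23 + 5·14 = −3·23 + 5·(60 − 2·23) = 5·60 − 13·23 = 5·60 − 13·(83 − 1·60) = −13·83 + 18·60 = −13·83 + 18·(143 − 1·83) = 18·143 − 31·83. So 143·18 + 83·(-31) = 1.
Multiplying through by 696: u = 18·696 = 12528, v = (-31)·696 = -21576 is a solution.
The general solution is u = 12528 + 83k, v = -21576 − 143k; taking k = -150 gives the smaller pair u = 78, v = -126.
Check: 286·78 + 166·(-126) = 22308 − 20916 = 1392. ✓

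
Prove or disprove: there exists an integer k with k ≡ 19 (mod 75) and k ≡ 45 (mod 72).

No, no such integer exists.

gcd(75, 72) = 3. If k ≡ 19 (mod 75) and k ≡ 45 (mod 72), then k ≡ 19 (mod 3) and k ≡ 45 (mod 3).
These are incompatible: 19 − 45 = -26 is not divisible by 3.
Hence the system has no solution.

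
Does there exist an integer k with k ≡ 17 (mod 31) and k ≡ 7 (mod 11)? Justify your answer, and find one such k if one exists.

The moduli 31 and 11 are coprime, so by the Chinese Remainder Theorem a unique solution modulo 341 exists.
Any solution of the first congruence is k = 17 + 31t; substituting into the second, 31t ≡ 7 − 17 ≡ 1 (mod 11).
31 ≡ 9 (mod 11), so this reads 9t ≡ 1 (mod 11). Invert 9 mod 11 by the Euclidean algorithm: 11 = 1·9 + 2, 9 = 4·2 + 1, 2 = 2·1 + 0; back-substituting, 1 = 9 − 4·2 = 9 − 4·(11 − 1·9) = −4·11 + 5·9. Hence 9·5 ≡ 1, so 9⁻¹ ≡ 5 (mod 11).
Therefore t ≡ 5·1 = 5 (mod 11).
With t = 5: k = 17 + 31·5 = 172.
Check: 172 mod 31 = 17, 172 mod 11 = 7. ✓

k = 172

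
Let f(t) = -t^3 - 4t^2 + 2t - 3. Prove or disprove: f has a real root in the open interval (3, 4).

No.

f(3) = -60 and f(4) = -123, both negative, so a sign-change argument is unavailable; we show f keeps this sign on the whole interval.
Substitute t = 3 + u, where 0 < u < 1 on the interval. Expanding, f(3 + u) = -u^3 - 13u^2 - 49u - 60.
All 4 nonzero coefficients of this polynomial in u are negative; hence for u > 0 the value is a sum of negative terms (the constant -60 among them).
So f is strictly negative on (3, 4); no root exists in the interval.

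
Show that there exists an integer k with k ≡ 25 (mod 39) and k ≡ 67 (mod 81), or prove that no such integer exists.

gcd(39, 81) = 3. A simultaneous solution exists iff 25 ≡ 67 (mod 3); here 25 mod 3 = 1 = 67 mod 3, so it does.
Put k = 25 + 39t, so we need 39t ≡ 42 (mod 81), equivalently (divide by 3) 13t ≡ 14 (mod 27).
Invert 13 mod 27 by the Euclidean algorithm: 27 = 2·13 + 1, 13 = 13·1 + 0; back-substituting, 1 = 27 − 2·13. Hence 13·(-2) ≡ 1, so 13⁻¹ ≡ -2 ≡ 25 (mod 27).
Multiplying by 25: t ≡ 25·14 = 350 ≡ 26 (mod 27).
Then k = 25 + 39·26 = 1039.
Verify: 1039 = 26·39 + 25 and 1039 = 12·81 + 67. ✓

k = 1039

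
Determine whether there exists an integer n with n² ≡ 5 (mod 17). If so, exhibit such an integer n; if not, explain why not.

Computing n² mod 17 for n = 0, 1, …, 8 (enough, by the symmetry n ↦ 17 − n) gives 0, 1, 4, 9, 16, 8, 2, 15, 13.
The set of squares mod 17 is therefore {0, 1, 2, 4, 8, 9, 13, 15, 16}, which does not contain 5.
Hence no integer n has n² ≡ 5 (mod 17).

No, no such integer exists.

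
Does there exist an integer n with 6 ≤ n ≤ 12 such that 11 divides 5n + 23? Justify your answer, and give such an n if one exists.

No, no such integer n in that range exists.

At n = 6, 5·6 + 23 = 53 ≡ 9 (mod 11), and each step in n adds 5, giving residues 9, 3, 8, 2, 7, 1, 6 for n = 6, 7, …, 12.
None is 0, so 11 never divides 5n + 23 on this range.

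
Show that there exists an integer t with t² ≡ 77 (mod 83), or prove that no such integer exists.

t = 34 works: 34² = 1156, and 1156 − 77 = 1079 = 13·83.

t = 34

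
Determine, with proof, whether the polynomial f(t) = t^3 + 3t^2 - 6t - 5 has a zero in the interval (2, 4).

No.

The endpoint values f(2) = 3 and f(4) = 83 are both positive. Claim: f(t) > 0 for every t in (2, 4).
Substitute t = 2 + u, where 0 < u < 2 on the interval. Expanding, f(2 + u) = u^3 + 9u^2 + 18u + 3.
All 4 nonzero coefficients of this polynomial in u are positive; hence for u > 0 the value is a sum of positive terms (the constant 3 among them).
So f is strictly positive on (2, 4); no root exists in the interval.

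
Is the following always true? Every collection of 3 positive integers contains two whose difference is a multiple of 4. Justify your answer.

Consider the 3 integers 10, 11, 12. They lie in distinct residue classes modulo 4, since 3 ≤ 4.
Any two of them differ by at most 2 < 4 and by at least 1, so no difference is a multiple of 4.

No; for instance {10, 11, 12} is a counterexample.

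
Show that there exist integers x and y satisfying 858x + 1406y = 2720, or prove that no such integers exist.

x = 267, y = -161

Since gcd(858, 1406) = 2 and 2720 = 2·1360, Bézout's identity guarantees a solution.
Dividing through by 2 reduces the equation to 429x + 703y = 1360.
Dividing repeatedly: 703 = 1·429 + 274, 429 = 1·274 + 155, 274 = 1·155 + 119, 155 = 1·119 + 36, 119 = 3·36 + 11, 36 = 3·11 + 3, 11 = 3·3 + 2, 3 = 1·2 + 1, 2 = 2·1 + 0.
Back-substituting, 1 = 3 − 1·2 = 3 − (11 − 3·3) = −11 + 4·3 = −11 + 4·(36 − 3·11) = 4·36 − 13·11 = 4·36 − 13·(119 − 3·36) = −13·119 + 43·36 = −13·119 + 43·(155 − 1·119) = 43·155 − 56·119 = 43·155 − 56·(274 − 1·155) = −56·274 + 99·155 = −56·274 + 99·(429 − 1·274) = 99·429 − 155·274 = 99·429 − 155·(703 − 1·429) = −155·703 + 254·429; that is, 429·254 + 703·(-155) = 1.
Scaling by 1360 gives the particular solution (x, y) = (345440, -210800).
Shifting by a multiple of (703, −429) keeps it a solution: x = 345440 − 491·703 = 267, y = -210800 + 491·429 = -161.
Check: 858·267 + 1406·(-161) = 229086 − 226366 = 2720. ✓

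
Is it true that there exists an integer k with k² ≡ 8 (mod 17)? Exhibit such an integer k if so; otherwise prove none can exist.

k = 12 works: 12² = 144, and 144 − 8 = 136 = 8·17.

k = 12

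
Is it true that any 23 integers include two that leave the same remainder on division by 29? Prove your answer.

No, the set {7, 8, 9, 10, 11, 12, 13, 14, 15, 16, 17, 18, 19, 20, 21, 22, 23, 24, 25, 26, 27, 28, 29} is a counterexample.

Try 23 consecutive integers, 7, 8, …, 29. Their remainders mod 29 are 7, 8, 9, 10, 11, 12, 13, 14, 15, 16, 17, 18, 19, 20, 21, 22, 23, 24, 25, 26, 27, 28, 0 — pairwise different, as any 23 ≤ 29 consecutive integers have distinct residues.
Hence this collection has no pair with equal remainders mod 29, disproving the claim.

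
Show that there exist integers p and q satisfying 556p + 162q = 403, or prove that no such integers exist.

Any value of 556p + 162q is a multiple of gcd(556, 162) = 2.
But 403 is not a multiple of 2 (it leaves remainder 1).
Therefore 556p + 162q = 403 has no solution in integers.

No such integers exist.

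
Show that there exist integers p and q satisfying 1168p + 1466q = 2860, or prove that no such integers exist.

Every value of 1168p + 1466q is a multiple of gcd(1168, 1466) = 2; since 2 ∣ 2860, solutions exist.
Dividing through by 2 reduces the equation to 584p + 733q = 1430.
Dividing repeatedly: 733 = 1·584 + 149, 584 = 3·149 + 137, 149 = 1·137 + 12, 137 = 11·12 + 5, 12 = 2·5 + 2, 5 = 2·2 + 1, 2 = 2·1 + 0.
Back-substituting, 1 = 5 − 2·2 = 5 − 2·(12 − 2·5) = −2·12 + 5·5 = −2·12 + 5·(137 − 11·12) = 5·137 − 57·12 = 5·137 − 57·(149 − 1·137) = −57·149 + 62·137 = −57·149 + 62·(584 − 3·149) = 62·584 − 243·149 = 62·584 − 243·(733 − 1·584) = −243·733 + 305·584; that is, 584·305 + 733·(-243) = 1.
Times 1430: 584·436150 + 733·(-347490) = 1430, so (436150, -347490) solves it.
The general solution is p = 436150 + 733k, q = -347490 − 584k; taking k = -595 gives the smaller pair p = 15, q = -10.
Indeed 1168·15 + 1466·(-10) = 17520 − 14660 = 2860.

p = 15, q = -10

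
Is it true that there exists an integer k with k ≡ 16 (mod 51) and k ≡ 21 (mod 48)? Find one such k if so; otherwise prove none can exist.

Reduce both congruences modulo 3, which divides 51 and 48: they say k ≡ 16 (mod 3) and k ≡ 21 (mod 3).
However 16 ≡ 1 and 21 ≡ 0 (mod 3), and 1 ≠ 0.
Hence the system has no solution.

No such integer exists.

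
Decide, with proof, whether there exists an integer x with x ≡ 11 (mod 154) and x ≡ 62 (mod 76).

No such integer exists.

Reduce both congruences modulo 2, which divides 154 and 76: they say x ≡ 11 (mod 2) and x ≡ 62 (mod 2).
But 11 mod 2 = 1 while 62 mod 2 = 0, a contradiction.
Hence the system has no solution.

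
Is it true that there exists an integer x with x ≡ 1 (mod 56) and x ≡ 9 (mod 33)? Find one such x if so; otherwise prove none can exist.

Since 56 and 33 share no common factor, CRT says the pair of congruences has a solution (unique mod 1848).
Any solution of the first congruence is x = 1 + 56t; substituting into the second, 56t ≡ 9 − 1 ≡ 8 (mod 33).
56 ≡ 23 (mod 33), so this reads 23t ≡ 8 (mod 33). To invert 23 modulo 33: 33 = 1·23 + 10, 23 = 2·10 + 3, 10 = 3·3 + 1, 3 = 3·1 + 0, and unwinding, 1 = 10 − 3·3 = 10 − 3·(23 − 2·10) = −3·23 + 7·10 = −3·23 + 7·(33 − 1·23) = 7·33 − 10·23. Thus 23⁻¹ ≡ -10 ≡ 23 (mod 33).
Therefore t ≡ 23·8 = 184 ≡ 19 (mod 33).
With t = 19: x = 1 + 56·19 = 1065.
Verify: 1065 = 19·56 + 1 and 1065 = 32·33 + 9. ✓

x = 1065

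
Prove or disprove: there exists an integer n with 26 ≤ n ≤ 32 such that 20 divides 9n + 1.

n = 31

Try n = 31: 9·31 + 1 = 280 = 14·20, which is divisible by 20.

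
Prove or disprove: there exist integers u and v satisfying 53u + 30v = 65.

u = 25, v = -42

Since gcd(53, 30) = 1, every integer is an integer combination of 53 and 30.
Dividing repeatedly: 53 = 1·30 + 23, 30 = 1·23 + 7, 23 = 3·7 + 2, 7 = 3·2 + 1, 2 = 2·1 + 0.
Unwinding: 1 = 7 − 3·2 = 7 − 3·(23 − 3·7) = −3·23 + 10·7 = −3·23 + 10·(30 − 1·23) = 10·30 − 13·23 = 10·30 − 13·(53 − 1·30) = −13·53 + 23·30, i.e. 53·(-13) + 30·23 = 1.
Multiplying through by 65: u = (-13)·65 = -845, v = 23·65 = 1495 is a solution.
Adding 29·30 to u and subtracting 29·53 from v gives the tidier solution (25, -42).
Check: 53·25 + 30·(-42) = 1325 − 1260 = 65. ✓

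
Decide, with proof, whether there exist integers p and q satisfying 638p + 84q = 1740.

gcd(638, 84) = 2, and 2 divides 1740, so integer solutions exist.
Dividing through by 2 reduces the equation to 319p + 42q = 870.
Euclidean algorithm: 319 = 7·42 + 25, 42 = 1·25 + 17, 25 = 1·17 + 8, 17 = 2·8 + 1, 8 = 8·1 + 0.
Working back up the chain: 1 = 17 − 2·8 = 17 − 2·(25 − 1·17) = −2·25 + 3·17 = −2·25 + 3·(42 − 1·25) = 3·42 − 5·25 = 3·42 − 5·(319 − 7·42) = −5·319 + 38·42. So 319·(-5) + 42·38 = 1.
Multiplying through by 870: p = (-5)·870 = -4350, q = 38·870 = 33060 is a solution.
The general solution is p = -4350 + 42k, q = 33060 − 319k; taking k = 104 gives the smaller pair p = 18, q = -116.
Indeed 638·18 + 84·(-116) = 11484 − 9744 = 1740.

p = 18, q = -116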